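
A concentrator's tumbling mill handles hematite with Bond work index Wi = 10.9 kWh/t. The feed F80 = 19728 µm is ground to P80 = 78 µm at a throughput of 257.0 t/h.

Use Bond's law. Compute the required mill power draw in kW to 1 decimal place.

P = 2972.4 kW

W = 10 Wi (1/√P80 − 1/√F80)  [Bond]
W = 10·10.9·(1/√78 − 1/√19728) = 10·10.9·(0.106108) = 11.5658 kWh/t
Mill draw = 11.5658 × 257.0 = 2972.4 kW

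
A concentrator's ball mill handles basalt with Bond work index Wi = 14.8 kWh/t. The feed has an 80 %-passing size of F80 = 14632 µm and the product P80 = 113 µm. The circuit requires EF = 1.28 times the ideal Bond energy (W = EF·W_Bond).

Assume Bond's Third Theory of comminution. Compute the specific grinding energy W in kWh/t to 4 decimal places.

W = 16.2549 kWh/t

W_Bond = 10·Wi·(1/√P₈₀ − 1/√F₈₀)
1/√113 = 0.094072;  1/√14632 = 0.008267
W = 10·14.8·(0.094072 − 0.008267) = 12.6992 kWh/t
Apply correction: 12.6992 × 1.28 = 16.2549 kWh/t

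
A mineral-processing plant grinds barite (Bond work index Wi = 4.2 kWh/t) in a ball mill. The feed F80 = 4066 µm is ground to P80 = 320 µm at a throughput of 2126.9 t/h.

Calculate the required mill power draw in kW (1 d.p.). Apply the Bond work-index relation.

P = 3592.8 kW

W = 10 Wi (1/√P80 − 1/√F80)  [Bond]
W = 10·4.2·(1/√320 − 1/√4066) = 10·4.2·(0.040219) = 1.6892 kWh/t
Mill draw = 1.6892 × 2126.9 = 3592.8 kW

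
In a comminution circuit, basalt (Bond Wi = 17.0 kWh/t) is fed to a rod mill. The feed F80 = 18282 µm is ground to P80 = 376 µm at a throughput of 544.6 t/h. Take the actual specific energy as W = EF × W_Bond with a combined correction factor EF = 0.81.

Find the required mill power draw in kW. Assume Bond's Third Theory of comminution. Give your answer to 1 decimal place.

W = 10·Wi·(P80^(-½) − F80^(-½))
W = 10·17.0·(1/√376 − 1/√18282) = 10·17.0·(0.044175) = 7.5098 kWh/t
With EF = 0.81: W = 7.5098·0.81 = 6.0829 kWh/t
Power = W × throughput = 6.0829 kWh/t × 544.6 t/h = 3312.8 kW

P = 3312.8 kW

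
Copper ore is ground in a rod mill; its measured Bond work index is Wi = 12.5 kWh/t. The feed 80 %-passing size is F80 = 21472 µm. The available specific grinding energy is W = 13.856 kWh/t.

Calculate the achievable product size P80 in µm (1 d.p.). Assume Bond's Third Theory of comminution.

P80 = 72.2 µm

Bond:  W = 10 Wi (1/√P − 1/√F)
⇒ 1/√P80 = W/(10·Wi) + 1/√F80
  = 13.8560/(10·12.5) + 1/√21472 = 0.110848 + 0.006824 = 0.117672
P80 = (1/0.117672)² = 8.4982² = 72.22 µm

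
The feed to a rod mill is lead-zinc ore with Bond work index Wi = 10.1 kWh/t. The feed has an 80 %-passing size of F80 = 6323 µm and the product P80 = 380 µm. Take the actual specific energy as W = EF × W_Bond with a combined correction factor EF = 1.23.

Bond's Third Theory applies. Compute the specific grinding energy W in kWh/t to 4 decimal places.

W = 4.8106 kWh/t

W = 10 Wi / √P80 − 10 Wi / √F80
1/√380 = 0.051299;  1/√6323 = 0.012576
W = 10·10.1·(0.051299 − 0.012576) = 3.9110 kWh/t
W_actual = 1.23 × 3.9110 = 4.8106 kWh/t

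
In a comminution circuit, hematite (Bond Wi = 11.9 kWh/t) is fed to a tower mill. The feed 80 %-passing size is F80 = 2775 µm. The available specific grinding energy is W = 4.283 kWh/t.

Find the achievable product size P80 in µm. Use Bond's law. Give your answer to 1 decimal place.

P80 = 330.9 µm

W_Bond = 10·Wi·(1/√P₈₀ − 1/√F₈₀)
⇒ 1/√P80 = W/(10·Wi) + 1/√F80
  = 4.2830/(10·11.9) + 1/√2775 = 0.035992 + 0.018983 = 0.054975
P80 = (1/0.054975)² = 18.1902² = 330.88 µm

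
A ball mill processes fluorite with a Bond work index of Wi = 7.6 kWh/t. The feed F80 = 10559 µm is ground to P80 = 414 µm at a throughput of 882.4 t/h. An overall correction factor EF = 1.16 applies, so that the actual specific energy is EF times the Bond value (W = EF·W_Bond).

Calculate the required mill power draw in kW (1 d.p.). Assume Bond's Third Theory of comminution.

W_Bond = 10·Wi·(1/√P₈₀ − 1/√F₈₀)
W = 10·7.6·(1/√414 − 1/√10559) = 10·7.6·(0.039416) = 2.9956 kWh/t
Apply correction: 2.9956 × 1.16 = 3.4749 kWh/t
P = W·T = 3.4749·882.4 = 3066.2 kW

P = 3066.2 kW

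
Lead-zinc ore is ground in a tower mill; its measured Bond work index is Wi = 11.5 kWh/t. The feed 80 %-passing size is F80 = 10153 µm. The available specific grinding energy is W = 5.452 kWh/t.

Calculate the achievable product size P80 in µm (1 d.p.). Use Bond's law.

W = 10 Wi (P80^-0.5 − F80^-0.5)
1/√P80 = 1/√F80 + W/(10·Wi)
  = 5.4520/(10·11.5) + 1/√10153 = 0.047409 + 0.009924 = 0.057333
P80 = (1/0.057333)² = 17.4419² = 304.22 µm

P80 = 304.2 µm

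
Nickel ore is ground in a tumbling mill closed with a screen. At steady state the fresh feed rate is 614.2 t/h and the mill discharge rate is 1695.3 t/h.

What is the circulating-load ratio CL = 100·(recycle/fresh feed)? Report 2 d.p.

Mill node: discharge = fresh + recycle.
R = M − F = 1695.3 − 614.2 = 1081.1 t/h
CL = 100·R/F = 100·1081.1/614.2 = 176.02 %

CL = 176.02 %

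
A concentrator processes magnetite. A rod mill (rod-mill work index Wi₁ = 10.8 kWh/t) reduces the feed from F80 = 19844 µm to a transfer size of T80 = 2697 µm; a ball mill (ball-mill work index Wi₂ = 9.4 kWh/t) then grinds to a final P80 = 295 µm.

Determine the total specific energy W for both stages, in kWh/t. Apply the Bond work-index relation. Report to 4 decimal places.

W = 10·Wi·(P80^(-½) − F80^(-½))
Stage 1 (19844→2697 µm, Wi₁=10.8): W₁ = 10·10.8·(0.019256 − 0.007099) = 1.3129 kWh/t
Stage 2 (2697→295 µm, Wi₂=9.4): W₂ = 10·9.4·(0.058222 − 0.019256) = 3.6629 kWh/t
W = W₁ + W₂ = 1.3129 + 3.6629 = 4.9758 kWh/t

W = 4.9758 kWh/t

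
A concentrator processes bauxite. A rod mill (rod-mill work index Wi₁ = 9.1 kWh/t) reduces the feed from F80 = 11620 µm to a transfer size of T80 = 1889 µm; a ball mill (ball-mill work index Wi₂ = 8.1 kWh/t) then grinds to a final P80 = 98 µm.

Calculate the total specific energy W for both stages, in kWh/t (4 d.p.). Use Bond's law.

W = 10 Wi (1/√P80 − 1/√F80)  [Bond]
Stage 1 (11620→1889 µm, Wi₁=9.1): W₁ = 10·9.1·(0.023008 − 0.009277) = 1.2496 kWh/t
Stage 2 (1889→98 µm, Wi₂=8.1): W₂ = 10·8.1·(0.101015 − 0.023008) = 6.3186 kWh/t
W = W₁ + W₂ = 1.2496 + 6.3186 = 7.5681 kWh/t

W = 7.5681 kWh/t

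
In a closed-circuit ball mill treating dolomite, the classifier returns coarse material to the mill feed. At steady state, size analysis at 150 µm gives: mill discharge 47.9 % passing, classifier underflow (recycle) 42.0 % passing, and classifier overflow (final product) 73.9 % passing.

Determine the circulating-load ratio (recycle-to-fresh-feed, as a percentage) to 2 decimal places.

CL = 440.68 %

Two-product formula at 150 µm:
(1+r)d = ru + o → r = (o−d)/(d−u)
r = (73.9 − 47.9)/(47.9 − 42.0) = 26.0/5.9 = 4.4068
CL = 100·r = 440.68 %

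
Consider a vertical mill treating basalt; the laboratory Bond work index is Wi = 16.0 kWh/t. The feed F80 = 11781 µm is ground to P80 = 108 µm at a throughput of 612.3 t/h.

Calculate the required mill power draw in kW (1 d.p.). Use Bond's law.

W = 10·Wi·[P80^(−½) − F80^(−½)]
W = 10·16.0·(1/√108 − 1/√11781) = 10·16.0·(0.087012) = 13.9219 kWh/t
P = W·T = 13.9219·612.3 = 8524.4 kW

P = 8524.4 kW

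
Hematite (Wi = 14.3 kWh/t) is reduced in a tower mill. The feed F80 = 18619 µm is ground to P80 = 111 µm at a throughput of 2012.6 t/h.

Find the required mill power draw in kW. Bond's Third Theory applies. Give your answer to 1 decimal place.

P = 25207.7 kW

Bond: W = 10·Wi·(1/√P80 − 1/√F80)
W = 10·14.3·(1/√111 − 1/√18619) = 10·14.3·(0.087587) = 12.5250 kWh/t
Mill draw = 12.5250 × 2012.6 = 25207.7 kW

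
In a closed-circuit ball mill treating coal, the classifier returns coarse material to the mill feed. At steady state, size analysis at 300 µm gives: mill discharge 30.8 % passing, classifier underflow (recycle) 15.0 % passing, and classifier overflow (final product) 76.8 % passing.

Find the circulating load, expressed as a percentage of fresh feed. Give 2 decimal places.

CL = 291.14 %

Classifier node, passing 300 µm:
d + r·d = r·u + o → r(d−u) = o−d
r = (76.8 − 30.8)/(30.8 − 15.0) = 46.0/15.8 = 2.9114
CL = 100·r = 291.14 %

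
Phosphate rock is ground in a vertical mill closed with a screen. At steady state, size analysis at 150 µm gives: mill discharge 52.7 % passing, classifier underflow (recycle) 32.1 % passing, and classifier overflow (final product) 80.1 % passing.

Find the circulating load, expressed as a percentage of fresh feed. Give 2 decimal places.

Balance %-passing 150 µm (r = R/F):
Fd + Rd = Ru + Fo ⇒ R/F = (o−d)/(d−u)
r = (80.1 − 52.7)/(52.7 − 32.1) = 27.4/20.6 = 1.3301
CL = 100·r = 133.01 %

CL = 133.01 %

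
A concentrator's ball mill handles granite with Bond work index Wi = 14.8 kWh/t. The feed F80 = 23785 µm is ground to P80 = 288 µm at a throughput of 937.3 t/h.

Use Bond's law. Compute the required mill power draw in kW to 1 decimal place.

P = 7274.7 kW

W = 10 Wi / √P80 − 10 Wi / √F80
W = 10·14.8·(1/√288 − 1/√23785) = 10·14.8·(0.052441) = 7.7613 kWh/t
Power = W × throughput = 7.7613 kWh/t × 937.3 t/h = 7274.7 kW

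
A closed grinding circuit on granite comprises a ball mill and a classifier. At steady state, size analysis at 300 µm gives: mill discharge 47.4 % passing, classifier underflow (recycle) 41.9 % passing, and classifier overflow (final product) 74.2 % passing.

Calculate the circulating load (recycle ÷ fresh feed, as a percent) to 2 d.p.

CL = 487.27 %

Balance %-passing 300 µm (r = R/F):
(1+r)d = ru + o → r = (o−d)/(d−u)
r = (74.2 − 47.4)/(47.4 − 41.9) = 26.8/5.5 = 4.8727
CL = 100·r = 487.27 %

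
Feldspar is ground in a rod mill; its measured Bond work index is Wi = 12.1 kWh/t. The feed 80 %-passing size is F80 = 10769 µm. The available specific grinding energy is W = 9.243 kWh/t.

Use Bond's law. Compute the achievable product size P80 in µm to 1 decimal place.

P80 = 135.1 µm

W_Bond = 10·Wi·(1/√P₈₀ − 1/√F₈₀)
⇒ 1/√P80 = W/(10 Wi) + 1/√F80
  = 9.2430/(10·12.1) + 1/√10769 = 0.076388 + 0.009636 = 0.086025
P80 = (1/0.086025)² = 11.6246² = 135.13 µm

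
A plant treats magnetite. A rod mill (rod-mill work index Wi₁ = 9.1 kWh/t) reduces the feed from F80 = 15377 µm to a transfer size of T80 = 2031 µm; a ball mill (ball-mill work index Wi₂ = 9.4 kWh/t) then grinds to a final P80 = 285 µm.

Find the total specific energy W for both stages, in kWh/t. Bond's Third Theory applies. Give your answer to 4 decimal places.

W_Bond = 10·Wi·(1/√P₈₀ − 1/√F₈₀)
Stage 1 (15377→2031 µm, Wi₁=9.1): W₁ = 10·9.1·(0.022189 − 0.008064) = 1.2854 kWh/t
Stage 2 (2031→285 µm, Wi₂=9.4): W₂ = 10·9.4·(0.059235 − 0.022189) = 3.4823 kWh/t
W = W₁ + W₂ = 1.2854 + 3.4823 = 4.7677 kWh/t

W = 4.7677 kWh/t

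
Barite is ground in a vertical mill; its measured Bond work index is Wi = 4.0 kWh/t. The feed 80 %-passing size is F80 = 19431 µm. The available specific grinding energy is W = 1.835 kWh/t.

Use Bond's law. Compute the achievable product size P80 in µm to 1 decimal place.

P80 = 355.3 µm

W_Bond = 10·Wi·(1/√P₈₀ − 1/√F₈₀)
P80^-0.5 = F80^-0.5 + W/(10 Wi)
  = 1.8350/(10·4.0) + 1/√19431 = 0.045875 + 0.007174 = 0.053049
P80 = (1/0.053049)² = 18.8505² = 355.34 µm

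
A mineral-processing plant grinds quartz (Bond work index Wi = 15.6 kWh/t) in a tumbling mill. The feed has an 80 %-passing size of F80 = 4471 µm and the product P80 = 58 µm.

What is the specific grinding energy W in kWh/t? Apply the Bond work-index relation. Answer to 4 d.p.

W = 18.1508 kWh/t

W = 10·Wi·[P80^(−½) − F80^(−½)]
1/√58 = 0.131306;  1/√4471 = 0.014955
W = 10·15.6·(0.131306 − 0.014955) = 18.1508 kWh/t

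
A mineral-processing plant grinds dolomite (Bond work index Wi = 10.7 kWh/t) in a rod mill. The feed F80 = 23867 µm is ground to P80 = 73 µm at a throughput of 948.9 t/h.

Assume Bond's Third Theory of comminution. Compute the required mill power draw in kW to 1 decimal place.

P = 11226.2 kW

Bond: W = 10·Wi·(1/√P80 − 1/√F80)
W = 10·10.7·(1/√73 − 1/√23867) = 10·10.7·(0.110568) = 11.8308 kWh/t
P_mill = W·ṁ = 11.8308·948.9 = 11226.2 kW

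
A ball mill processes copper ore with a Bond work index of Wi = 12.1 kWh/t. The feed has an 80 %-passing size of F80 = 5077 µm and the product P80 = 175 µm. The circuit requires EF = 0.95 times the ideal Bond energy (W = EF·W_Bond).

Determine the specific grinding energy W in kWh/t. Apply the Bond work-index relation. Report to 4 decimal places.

W = 7.0761 kWh/t

W = 10 Wi (1/√P80 − 1/√F80)  [Bond]
1/√175 = 0.075593;  1/√5077 = 0.014034
W = 10·12.1·(0.075593 − 0.014034) = 7.4486 kWh/t
Corrected W = EF·W_Bond = 0.95·7.4486 = 7.0761 kWh/t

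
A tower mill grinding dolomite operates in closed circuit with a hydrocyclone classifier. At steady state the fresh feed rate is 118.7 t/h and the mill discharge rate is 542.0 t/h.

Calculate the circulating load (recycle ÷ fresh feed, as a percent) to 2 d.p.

CL = 356.61 %

M = F + R at steady state, so:
R = M − F = 542.0 − 118.7 = 423.3 t/h
CL = 100·R/F = 100·423.3/118.7 = 356.61 %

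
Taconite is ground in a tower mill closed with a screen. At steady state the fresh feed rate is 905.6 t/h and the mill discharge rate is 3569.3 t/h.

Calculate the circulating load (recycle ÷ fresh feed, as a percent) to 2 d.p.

CL = 294.14 %

Mill node: discharge = fresh + recycle.
R = M − F = 3569.3 − 905.6 = 2663.7 t/h
CL = 100·R/F = 100·2663.7/905.6 = 294.14 %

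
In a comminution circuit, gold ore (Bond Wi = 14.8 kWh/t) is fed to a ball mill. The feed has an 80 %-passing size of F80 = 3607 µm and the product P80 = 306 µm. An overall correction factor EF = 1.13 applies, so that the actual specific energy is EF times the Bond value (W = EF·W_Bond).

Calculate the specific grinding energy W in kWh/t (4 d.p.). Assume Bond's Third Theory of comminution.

W = 10·Wi·[P80^(−½) − F80^(−½)]
1/√306 = 0.057166;  1/√3607 = 0.016650
W = 10·14.8·(0.057166 − 0.016650) = 5.9963 kWh/t
With EF = 1.13: W = 5.9963·1.13 = 6.7758 kWh/t

W = 6.7758 kWh/t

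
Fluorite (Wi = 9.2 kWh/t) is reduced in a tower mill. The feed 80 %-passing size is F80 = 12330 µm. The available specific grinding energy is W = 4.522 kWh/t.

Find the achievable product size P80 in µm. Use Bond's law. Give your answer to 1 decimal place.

W = 10 Wi (P80^-0.5 − F80^-0.5)
1/√P80 = 1/√F80 + W/(10·Wi)
  = 4.5220/(10·9.2) + 1/√12330 = 0.049152 + 0.009006 = 0.058158
P80 = (1/0.058158)² = 17.1946² = 295.65 µm

P80 = 295.7 µm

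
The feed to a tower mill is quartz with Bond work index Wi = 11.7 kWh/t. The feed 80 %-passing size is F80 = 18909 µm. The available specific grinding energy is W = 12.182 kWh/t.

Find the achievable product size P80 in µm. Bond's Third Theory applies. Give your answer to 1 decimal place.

Bond: W = 10·Wi·(1/√P80 − 1/√F80)
⇒ 1/√P80 = W/(10·Wi) + 1/√F80
  = 12.1820/(10·11.7) + 1/√18909 = 0.104120 + 0.007272 = 0.111392
P80 = (1/0.111392)² = 8.9773² = 80.59 µm

P80 = 80.6 µm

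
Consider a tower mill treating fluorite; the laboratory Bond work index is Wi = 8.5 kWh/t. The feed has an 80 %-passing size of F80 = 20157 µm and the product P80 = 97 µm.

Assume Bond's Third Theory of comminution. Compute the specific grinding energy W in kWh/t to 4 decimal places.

Bond:  W = 10 Wi (1/√P − 1/√F)
1/√97 = 0.101535;  1/√20157 = 0.007043
W = 10·8.5·(0.101535 − 0.007043) = 8.0317 kWh/t

W = 8.0317 kWh/t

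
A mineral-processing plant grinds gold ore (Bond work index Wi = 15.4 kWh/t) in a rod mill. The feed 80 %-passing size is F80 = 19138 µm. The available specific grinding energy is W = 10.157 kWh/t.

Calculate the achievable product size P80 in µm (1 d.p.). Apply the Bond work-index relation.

P80 = 186.7 µm

Bond:  W = 10 Wi (1/√P − 1/√F)
⇒ 1/√P80 = W/(10 Wi) + 1/√F80
  = 10.1570/(10·15.4) + 1/√19138 = 0.065955 + 0.007229 = 0.073183
P80 = (1/0.073183)² = 13.6644² = 186.71 µm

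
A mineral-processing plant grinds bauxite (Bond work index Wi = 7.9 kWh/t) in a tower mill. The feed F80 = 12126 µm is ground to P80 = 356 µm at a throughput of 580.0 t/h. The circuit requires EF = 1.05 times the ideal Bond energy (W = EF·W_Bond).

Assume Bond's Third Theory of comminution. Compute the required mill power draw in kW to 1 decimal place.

W_Bond = 10·Wi·(1/√P₈₀ − 1/√F₈₀)
W = 10·7.9·(1/√356 − 1/√12126) = 10·7.9·(0.043919) = 3.4696 kWh/t
W_actual = 1.05 × 3.4696 = 3.6431 kWh/t
Power = W × throughput = 3.6431 kWh/t × 580.0 t/h = 2113.0 kW

P = 2113.0 kW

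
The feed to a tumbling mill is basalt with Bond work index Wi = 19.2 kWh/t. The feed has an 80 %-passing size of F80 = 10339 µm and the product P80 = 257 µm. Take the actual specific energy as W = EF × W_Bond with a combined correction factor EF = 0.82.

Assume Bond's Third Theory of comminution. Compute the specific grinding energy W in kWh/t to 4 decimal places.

W = 8.2725 kWh/t

W = 10 Wi / √P80 − 10 Wi / √F80
1/√257 = 0.062378;  1/√10339 = 0.009835
W = 10·19.2·(0.062378 − 0.009835) = 10.0884 kWh/t
W_actual = 0.82 × 10.0884 = 8.2725 kWh/t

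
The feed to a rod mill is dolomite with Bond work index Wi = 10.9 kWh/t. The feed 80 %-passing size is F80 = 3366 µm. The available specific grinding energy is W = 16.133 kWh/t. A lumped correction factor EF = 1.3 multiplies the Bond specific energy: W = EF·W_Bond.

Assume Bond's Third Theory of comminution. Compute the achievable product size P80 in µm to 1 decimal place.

Bond: W = 10·Wi·(1/√P80 − 1/√F80)
W_Bond = W / EF = 16.133 / 1.3 = 12.4100 kWh/t
⇒ 1/√P80 = W_Bond/(10 Wi) + 1/√F80
  = 12.4100/(10·10.9) + 1/√3366 = 0.113853 + 0.017236 = 0.131089
P80 = (1/0.131089)² = 7.6284² = 58.19 µm

P80 = 58.2 µm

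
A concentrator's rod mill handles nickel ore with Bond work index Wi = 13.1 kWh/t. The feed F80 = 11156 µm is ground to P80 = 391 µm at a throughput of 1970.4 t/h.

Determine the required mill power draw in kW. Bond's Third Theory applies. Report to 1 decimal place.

W = 10·Wi·(P80^(-½) − F80^(-½))
W = 10·13.1·(1/√391 − 1/√11156) = 10·13.1·(0.041104) = 5.3847 kWh/t
P_mill = W·ṁ = 5.3847·1970.4 = 10610.0 kW

P = 10610.0 kW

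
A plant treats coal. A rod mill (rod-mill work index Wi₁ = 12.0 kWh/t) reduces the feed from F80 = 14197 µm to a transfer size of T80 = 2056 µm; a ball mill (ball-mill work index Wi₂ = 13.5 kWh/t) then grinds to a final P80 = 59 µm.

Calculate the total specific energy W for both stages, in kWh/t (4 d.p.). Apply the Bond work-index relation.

W = 10 Wi (P80^-0.5 − F80^-0.5)
Stage 1 (14197→2056 µm, Wi₁=12.0): W₁ = 10·12.0·(0.022054 − 0.008393) = 1.6394 kWh/t
Stage 2 (2056→59 µm, Wi₂=13.5): W₂ = 10·13.5·(0.130189 − 0.022054) = 14.5982 kWh/t
W = W₁ + W₂ = 1.6394 + 14.5982 = 16.2376 kWh/t

W = 16.2376 kWh/t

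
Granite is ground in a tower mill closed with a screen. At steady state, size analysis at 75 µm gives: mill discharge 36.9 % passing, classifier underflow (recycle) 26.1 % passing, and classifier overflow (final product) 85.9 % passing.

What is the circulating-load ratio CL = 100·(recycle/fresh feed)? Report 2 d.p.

CL = 453.70 %

Let r = R/F. Size balance at 75 µm:
r = (o − d)/(d − u)
r = (85.9 − 36.9)/(36.9 − 26.1) = 49.0/10.8 = 4.5370
CL = 100·r = 453.70 %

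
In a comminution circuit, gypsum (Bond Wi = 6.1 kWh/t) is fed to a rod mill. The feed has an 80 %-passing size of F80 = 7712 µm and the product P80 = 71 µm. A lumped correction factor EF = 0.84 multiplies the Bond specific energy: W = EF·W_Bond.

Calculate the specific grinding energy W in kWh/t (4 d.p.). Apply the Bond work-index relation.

W = 10 Wi (P80^-0.5 − F80^-0.5)
1/√71 = 0.118678;  1/√7712 = 0.011387
W = 10·6.1·(0.118678 − 0.011387) = 6.5447 kWh/t
With EF = 0.84: W = 6.5447·0.84 = 5.4976 kWh/t

W = 5.4976 kWh/t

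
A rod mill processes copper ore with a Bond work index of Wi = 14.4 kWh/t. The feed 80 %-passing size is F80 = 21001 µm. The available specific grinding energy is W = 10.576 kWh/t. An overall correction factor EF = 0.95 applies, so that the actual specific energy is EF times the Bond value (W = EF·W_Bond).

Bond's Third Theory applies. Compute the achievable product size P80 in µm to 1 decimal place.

W = 10 Wi (1/√P80 − 1/√F80)  [Bond]
W_Bond = W / EF = 10.576 / 0.95 = 11.1326 kWh/t
⇒ 1/√P80 = W_Bond/(10·Wi) + 1/√F80
  = 11.1326/(10·14.4) + 1/√21001 = 0.077310 + 0.006900 = 0.084210
P80 = (1/0.084210)² = 11.8750² = 141.02 µm

P80 = 141.0 µm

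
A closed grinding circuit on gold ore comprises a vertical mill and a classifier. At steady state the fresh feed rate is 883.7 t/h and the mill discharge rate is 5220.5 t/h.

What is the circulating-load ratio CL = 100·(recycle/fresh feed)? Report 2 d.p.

Steady state: M = F + R.
R = M − F = 5220.5 − 883.7 = 4336.8 t/h
CL = 100·R/F = 100·4336.8/883.7 = 490.75 %

CL = 490.75 %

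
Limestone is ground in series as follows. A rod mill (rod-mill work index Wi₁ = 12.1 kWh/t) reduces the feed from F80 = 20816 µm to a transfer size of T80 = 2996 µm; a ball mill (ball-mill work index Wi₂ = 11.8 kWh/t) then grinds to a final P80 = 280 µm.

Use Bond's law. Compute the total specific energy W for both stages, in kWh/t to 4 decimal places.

W = 6.2680 kWh/t

W = 10 Wi (1/√P80 − 1/√F80)  [Bond]
Stage 1 (20816→2996 µm, Wi₁=12.1): W₁ = 10·12.1·(0.018270 − 0.006931) = 1.3720 kWh/t
Stage 2 (2996→280 µm, Wi₂=11.8): W₂ = 10·11.8·(0.059761 − 0.018270) = 4.8960 kWh/t
W = W₁ + W₂ = 1.3720 + 4.8960 = 6.2680 kWh/t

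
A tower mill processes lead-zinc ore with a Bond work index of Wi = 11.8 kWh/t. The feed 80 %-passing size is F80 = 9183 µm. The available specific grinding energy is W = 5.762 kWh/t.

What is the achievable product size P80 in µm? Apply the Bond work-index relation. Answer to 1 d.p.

P80 = 284.7 µm

Bond:  W = 10 Wi (1/√P − 1/√F)
P80^-0.5 = F80^-0.5 + W/(10 Wi)
  = 5.7620/(10·11.8) + 1/√9183 = 0.048831 + 0.010435 = 0.059266
P80 = (1/0.059266)² = 16.8731² = 284.70 µm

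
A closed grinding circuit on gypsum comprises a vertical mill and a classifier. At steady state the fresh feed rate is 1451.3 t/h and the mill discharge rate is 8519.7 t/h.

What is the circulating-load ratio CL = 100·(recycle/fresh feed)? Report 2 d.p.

CL = 487.04 %

Mill node: discharge = fresh + recycle.
R = M − F = 8519.7 − 1451.3 = 7068.4 t/h
CL = 100·R/F = 100·7068.4/1451.3 = 487.04 %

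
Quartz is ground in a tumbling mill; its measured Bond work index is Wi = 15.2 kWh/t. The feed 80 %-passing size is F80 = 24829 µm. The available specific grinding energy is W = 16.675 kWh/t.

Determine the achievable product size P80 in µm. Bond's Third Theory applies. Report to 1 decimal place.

P80 = 74.3 µm

W = 10 Wi / √P80 − 10 Wi / √F80
⇒ 1/√P80 = W/(10 Wi) + 1/√F80
  = 16.6750/(10·15.2) + 1/√24829 = 0.109704 + 0.006346 = 0.116050
P80 = (1/0.116050)² = 8.6170² = 74.25 µm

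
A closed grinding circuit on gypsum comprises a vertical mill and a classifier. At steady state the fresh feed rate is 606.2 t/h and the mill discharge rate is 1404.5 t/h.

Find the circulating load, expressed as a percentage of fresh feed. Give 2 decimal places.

CL = 131.69 %

Steady state: M = F + R.
R = M − F = 1404.5 − 606.2 = 798.3 t/h
CL = 100·R/F = 100·798.3/606.2 = 131.69 %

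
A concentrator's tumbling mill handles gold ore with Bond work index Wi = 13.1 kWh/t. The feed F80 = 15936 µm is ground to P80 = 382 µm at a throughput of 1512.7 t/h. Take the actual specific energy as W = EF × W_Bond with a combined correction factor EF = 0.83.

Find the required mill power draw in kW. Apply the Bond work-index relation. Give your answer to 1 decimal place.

W = 10·Wi·(P80^(-½) − F80^(-½))
W = 10·13.1·(1/√382 − 1/√15936) = 10·13.1·(0.043243) = 5.6648 kWh/t
Corrected W = EF·W_Bond = 0.83·5.6648 = 4.7018 kWh/t
Power = W × throughput = 4.7018 kWh/t × 1512.7 t/h = 7112.4 kW

P = 7112.4 kW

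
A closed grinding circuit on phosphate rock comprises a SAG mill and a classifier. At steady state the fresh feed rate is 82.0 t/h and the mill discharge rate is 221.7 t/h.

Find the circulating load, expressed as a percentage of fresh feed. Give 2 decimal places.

CL = 170.37 %

Discharge = new feed + return, hence
R = M − F = 221.7 − 82.0 = 139.7 t/h
CL = 100·R/F = 100·139.7/82.0 = 170.37 %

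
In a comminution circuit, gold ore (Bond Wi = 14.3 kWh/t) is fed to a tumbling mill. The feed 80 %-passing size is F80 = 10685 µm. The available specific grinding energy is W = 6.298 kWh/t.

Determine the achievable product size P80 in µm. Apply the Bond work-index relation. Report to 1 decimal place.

P80 = 346.6 µm

W = 10 Wi (1/√P80 − 1/√F80)  [Bond]
P80^-0.5 = F80^-0.5 + W/(10 Wi)
  = 6.2980/(10·14.3) + 1/√10685 = 0.044042 + 0.009674 = 0.053716
P80 = (1/0.053716)² = 18.6164² = 346.57 µm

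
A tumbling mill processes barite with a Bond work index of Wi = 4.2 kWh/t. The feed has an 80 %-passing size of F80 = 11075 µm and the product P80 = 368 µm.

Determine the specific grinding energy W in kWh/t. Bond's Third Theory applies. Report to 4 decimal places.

Bond:  W = 10 Wi (1/√P − 1/√F)
1/√368 = 0.052129;  1/√11075 = 0.009502
W = 10·4.2·(0.052129 − 0.009502) = 1.7903 kWh/t

W = 1.7903 kWh/t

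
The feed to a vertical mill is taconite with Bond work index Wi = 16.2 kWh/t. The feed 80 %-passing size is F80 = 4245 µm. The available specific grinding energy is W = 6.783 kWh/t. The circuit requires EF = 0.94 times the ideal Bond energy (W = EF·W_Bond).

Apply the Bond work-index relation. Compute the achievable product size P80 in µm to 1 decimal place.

W = 10 Wi (P80^-0.5 − F80^-0.5)
W_Bond = W / EF = 6.783 / 0.94 = 7.2160 kWh/t
P80^-0.5 = F80^-0.5 + W_Bond/(10 Wi)
  = 7.2160/(10·16.2) + 1/√4245 = 0.044543 + 0.015348 = 0.059891
P80 = (1/0.059891)² = 16.6969² = 278.79 µm

P80 = 278.8 µm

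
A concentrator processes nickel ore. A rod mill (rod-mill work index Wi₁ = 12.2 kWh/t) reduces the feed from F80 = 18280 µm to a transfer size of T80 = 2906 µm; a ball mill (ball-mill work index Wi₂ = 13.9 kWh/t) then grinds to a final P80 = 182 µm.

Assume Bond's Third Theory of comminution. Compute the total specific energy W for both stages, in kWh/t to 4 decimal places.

W = 10 Wi / √P80 − 10 Wi / √F80
Stage 1 (18280→2906 µm, Wi₁=12.2): W₁ = 10·12.2·(0.018550 − 0.007396) = 1.3608 kWh/t
Stage 2 (2906→182 µm, Wi₂=13.9): W₂ = 10·13.9·(0.074125 − 0.018550) = 7.7249 kWh/t
W = W₁ + W₂ = 1.3608 + 7.7249 = 9.0857 kWh/t

W = 9.0857 kWh/t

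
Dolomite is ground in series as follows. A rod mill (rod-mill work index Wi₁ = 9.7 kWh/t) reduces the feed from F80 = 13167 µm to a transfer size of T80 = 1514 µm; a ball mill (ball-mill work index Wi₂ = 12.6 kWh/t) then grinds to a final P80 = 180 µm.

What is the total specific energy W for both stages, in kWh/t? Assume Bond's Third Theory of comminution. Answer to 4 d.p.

W = 7.8008 kWh/t

W = 10 Wi (P80^-0.5 − F80^-0.5)
Stage 1 (13167→1514 µm, Wi₁=9.7): W₁ = 10·9.7·(0.025700 − 0.008715) = 1.6476 kWh/t
Stage 2 (1514→180 µm, Wi₂=12.6): W₂ = 10·12.6·(0.074536 − 0.025700) = 6.1533 kWh/t
W = W₁ + W₂ = 1.6476 + 6.1533 = 7.8008 kWh/t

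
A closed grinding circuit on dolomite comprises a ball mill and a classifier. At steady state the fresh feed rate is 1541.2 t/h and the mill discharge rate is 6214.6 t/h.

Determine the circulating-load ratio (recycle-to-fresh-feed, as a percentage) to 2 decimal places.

CL = 303.23 %

Mill node: discharge = fresh + recycle.
R = M − F = 6214.6 − 1541.2 = 4673.4 t/h
CL = 100·R/F = 100·4673.4/1541.2 = 303.23 %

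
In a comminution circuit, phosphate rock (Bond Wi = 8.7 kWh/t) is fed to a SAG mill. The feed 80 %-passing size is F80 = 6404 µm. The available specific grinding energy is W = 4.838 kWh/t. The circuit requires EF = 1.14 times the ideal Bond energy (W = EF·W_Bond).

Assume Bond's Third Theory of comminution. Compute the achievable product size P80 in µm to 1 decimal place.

P80 = 266.3 µm

W = 10·Wi·[P80^(−½) − F80^(−½)]
W_Bond = W / EF = 4.838 / 1.14 = 4.2439 kWh/t
⇒ 1/√P80 = W_Bond/(10 Wi) + 1/√F80
  = 4.2439/(10·8.7) + 1/√6404 = 0.048780 + 0.012496 = 0.061276
P80 = (1/0.061276)² = 16.3196² = 266.33 µm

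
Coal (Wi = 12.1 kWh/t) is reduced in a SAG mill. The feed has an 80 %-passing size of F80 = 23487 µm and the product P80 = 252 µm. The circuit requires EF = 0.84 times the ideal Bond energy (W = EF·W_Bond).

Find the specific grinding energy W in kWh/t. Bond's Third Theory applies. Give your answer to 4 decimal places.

W = 10 Wi / √P80 − 10 Wi / √F80
1/√252 = 0.062994;  1/√23487 = 0.006525
W = 10·12.1·(0.062994 − 0.006525) = 6.8327 kWh/t
With EF = 0.84: W = 6.8327·0.84 = 5.7395 kWh/t

W = 5.7395 kWh/t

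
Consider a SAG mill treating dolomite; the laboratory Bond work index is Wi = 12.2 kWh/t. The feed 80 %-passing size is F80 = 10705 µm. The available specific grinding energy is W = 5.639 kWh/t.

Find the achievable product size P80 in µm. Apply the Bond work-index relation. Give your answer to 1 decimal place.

P80 = 320.2 µm

W = 10 Wi (1/√P80 − 1/√F80)  [Bond]
P80^-0.5 = F80^-0.5 + W/(10 Wi)
  = 5.6390/(10·12.2) + 1/√10705 = 0.046221 + 0.009665 = 0.055886
P80 = (1/0.055886)² = 17.8934² = 320.18 µm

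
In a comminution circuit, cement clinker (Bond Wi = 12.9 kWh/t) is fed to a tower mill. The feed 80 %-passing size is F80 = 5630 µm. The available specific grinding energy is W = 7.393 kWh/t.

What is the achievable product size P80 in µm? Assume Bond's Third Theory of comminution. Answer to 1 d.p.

W = 10·Wi·(P80^(-½) − F80^(-½))
P80^-0.5 = F80^-0.5 + W/(10 Wi)
  = 7.3930/(10·12.9) + 1/√5630 = 0.057310 + 0.013327 = 0.070637
P80 = (1/0.070637)² = 14.1568² = 200.41 µm

P80 = 200.4 µm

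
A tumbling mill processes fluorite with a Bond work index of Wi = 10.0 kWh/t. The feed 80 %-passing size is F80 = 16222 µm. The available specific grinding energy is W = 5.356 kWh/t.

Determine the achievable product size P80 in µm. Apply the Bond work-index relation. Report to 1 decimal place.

W_Bond = 10·Wi·(1/√P₈₀ − 1/√F₈₀)
P80^-0.5 = F80^-0.5 + W/(10 Wi)
  = 5.3560/(10·10.0) + 1/√16222 = 0.053560 + 0.007851 = 0.061411
P80 = (1/0.061411)² = 16.2836² = 265.16 µm

P80 = 265.2 µm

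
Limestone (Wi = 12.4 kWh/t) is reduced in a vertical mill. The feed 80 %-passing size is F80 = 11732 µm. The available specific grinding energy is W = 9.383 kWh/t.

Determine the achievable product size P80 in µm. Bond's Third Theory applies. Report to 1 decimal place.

W = 10·Wi·[P80^(−½) − F80^(−½)]
⇒ 1/√P80 = W/(10 Wi) + 1/√F80
  = 9.3830/(10·12.4) + 1/√11732 = 0.075669 + 0.009232 = 0.084902
P80 = (1/0.084902)² = 11.7783² = 138.73 µm

P80 = 138.7 µm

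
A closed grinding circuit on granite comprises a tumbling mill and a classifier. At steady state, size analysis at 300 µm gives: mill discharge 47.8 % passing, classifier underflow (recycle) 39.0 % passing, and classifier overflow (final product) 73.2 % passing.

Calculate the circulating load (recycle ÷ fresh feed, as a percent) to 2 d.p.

Balance %-passing 300 µm (r = R/F):
(1+r)d = ru + o → r = (o−d)/(d−u)
r = (73.2 − 47.8)/(47.8 − 39.0) = 25.4/8.8 = 2.8864
CL = 100·r = 288.64 %

CL = 288.64 %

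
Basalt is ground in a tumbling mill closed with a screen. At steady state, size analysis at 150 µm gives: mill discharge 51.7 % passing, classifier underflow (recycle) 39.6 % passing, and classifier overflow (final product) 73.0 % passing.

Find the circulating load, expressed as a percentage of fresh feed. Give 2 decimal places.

Balance %-passing 150 µm (r = R/F):
d + r·d = r·u + o → r(d−u) = o−d
r = (73.0 − 51.7)/(51.7 − 39.6) = 21.3/12.1 = 1.7603
CL = 100·r = 176.03 %

CL = 176.03 %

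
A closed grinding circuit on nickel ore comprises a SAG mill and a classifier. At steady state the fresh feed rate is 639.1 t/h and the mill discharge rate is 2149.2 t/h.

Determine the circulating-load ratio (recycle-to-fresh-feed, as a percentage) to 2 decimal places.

Mill node: discharge = fresh + recycle.
R = M − F = 2149.2 − 639.1 = 1510.1 t/h
CL = 100·R/F = 100·1510.1/639.1 = 236.29 %

CL = 236.29 %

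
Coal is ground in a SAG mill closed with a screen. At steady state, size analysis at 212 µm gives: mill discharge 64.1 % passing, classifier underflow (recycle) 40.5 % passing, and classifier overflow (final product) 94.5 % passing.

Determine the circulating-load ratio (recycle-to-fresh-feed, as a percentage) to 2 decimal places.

CL = 128.81 %

Let r = R/F. Size balance at 212 µm:
(1+r)·d = r·u + o ⇒ r = (o−d)/(d−u)
r = (94.5 − 64.1)/(64.1 − 40.5) = 30.4/23.6 = 1.2881
CL = 100·r = 128.81 %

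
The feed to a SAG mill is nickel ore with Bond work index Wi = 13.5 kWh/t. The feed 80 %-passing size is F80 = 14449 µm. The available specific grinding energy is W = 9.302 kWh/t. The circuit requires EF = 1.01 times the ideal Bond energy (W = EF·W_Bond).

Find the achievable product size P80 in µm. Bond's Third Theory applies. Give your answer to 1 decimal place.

Bond:  W = 10 Wi (1/√P − 1/√F)
W_Bond = W / EF = 9.302 / 1.01 = 9.2099 kWh/t
P80^-0.5 = F80^-0.5 + W_Bond/(10 Wi)
  = 9.2099/(10·13.5) + 1/√14449 = 0.068221 + 0.008319 = 0.076541
P80 = (1/0.076541)² = 13.0649² = 170.69 µm

P80 = 170.7 µm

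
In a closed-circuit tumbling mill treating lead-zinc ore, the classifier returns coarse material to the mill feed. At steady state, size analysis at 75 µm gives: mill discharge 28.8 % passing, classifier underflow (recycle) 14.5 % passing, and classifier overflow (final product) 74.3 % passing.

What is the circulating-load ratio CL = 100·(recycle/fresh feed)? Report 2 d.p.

CL = 318.18 %

Classifier node, passing 75 µm:
Fd + Rd = Ru + Fo ⇒ R/F = (o−d)/(d−u)
r = (74.3 − 28.8)/(28.8 − 14.5) = 45.5/14.3 = 3.1818
CL = 100·r = 318.18 %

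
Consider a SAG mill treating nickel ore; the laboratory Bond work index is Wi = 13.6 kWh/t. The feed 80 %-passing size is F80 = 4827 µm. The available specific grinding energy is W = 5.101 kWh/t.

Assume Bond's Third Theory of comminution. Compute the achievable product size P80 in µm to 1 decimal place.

P80 = 371.2 µm

Bond:  W = 10 Wi (1/√P − 1/√F)
⇒ 1/√P80 = W/(10 Wi) + 1/√F80
  = 5.1010/(10·13.6) + 1/√4827 = 0.037507 + 0.014393 = 0.051901
P80 = (1/0.051901)² = 19.2676² = 371.24 µm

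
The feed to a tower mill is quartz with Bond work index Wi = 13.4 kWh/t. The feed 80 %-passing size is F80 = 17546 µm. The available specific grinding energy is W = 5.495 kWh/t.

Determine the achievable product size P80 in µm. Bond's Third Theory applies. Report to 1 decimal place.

W = 10·Wi·[P80^(−½) − F80^(−½)]
1/√P80 = 1/√F80 + W/(10·Wi)
  = 5.4950/(10·13.4) + 1/√17546 = 0.041007 + 0.007549 = 0.048557
P80 = (1/0.048557)² = 20.5944² = 424.13 µm

P80 = 424.1 µm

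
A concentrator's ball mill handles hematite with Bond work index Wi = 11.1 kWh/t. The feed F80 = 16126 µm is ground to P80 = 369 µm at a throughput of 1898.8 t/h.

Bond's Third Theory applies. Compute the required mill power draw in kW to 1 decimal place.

P = 9312.3 kW

W = 10 Wi / √P80 − 10 Wi / √F80
W = 10·11.1·(1/√369 − 1/√16126) = 10·11.1·(0.044183) = 4.9043 kWh/t
P_mill = W·ṁ = 4.9043·1898.8 = 9312.3 kW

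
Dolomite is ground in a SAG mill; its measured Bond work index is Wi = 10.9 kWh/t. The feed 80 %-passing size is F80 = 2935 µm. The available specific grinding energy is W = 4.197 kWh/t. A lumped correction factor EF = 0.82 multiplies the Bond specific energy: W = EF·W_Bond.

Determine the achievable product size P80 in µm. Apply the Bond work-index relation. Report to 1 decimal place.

W = 10 Wi / √P80 − 10 Wi / √F80
W_Bond = W / EF = 4.197 / 0.82 = 5.1183 kWh/t
⇒ 1/√P80 = W_Bond/(10 Wi) + 1/√F80
  = 5.1183/(10·10.9) + 1/√2935 = 0.046957 + 0.018458 = 0.065415
P80 = (1/0.065415)² = 15.2869² = 233.69 µm

P80 = 233.7 µm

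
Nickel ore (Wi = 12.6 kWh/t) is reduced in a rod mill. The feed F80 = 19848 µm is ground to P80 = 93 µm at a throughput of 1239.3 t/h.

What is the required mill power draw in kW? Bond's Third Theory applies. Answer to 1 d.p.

W_Bond = 10·Wi·(1/√P₈₀ − 1/√F₈₀)
W = 10·12.6·(1/√93 − 1/√19848) = 10·12.6·(0.096597) = 12.1712 kWh/t
P_mill = W·ṁ = 12.1712·1239.3 = 15083.8 kW

P = 15083.8 kW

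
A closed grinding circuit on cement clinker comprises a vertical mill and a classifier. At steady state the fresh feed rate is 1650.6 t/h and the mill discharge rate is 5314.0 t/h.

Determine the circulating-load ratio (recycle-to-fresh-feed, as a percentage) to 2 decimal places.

Discharge = new feed + return, hence
R = M − F = 5314.0 − 1650.6 = 3663.4 t/h
CL = 100·R/F = 100·3663.4/1650.6 = 221.94 %

CL = 221.94 %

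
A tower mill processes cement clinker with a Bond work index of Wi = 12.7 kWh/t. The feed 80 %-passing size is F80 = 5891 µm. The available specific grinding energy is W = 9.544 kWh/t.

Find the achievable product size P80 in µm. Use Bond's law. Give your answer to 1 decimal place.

P80 = 128.6 µm

W = 10 Wi (P80^-0.5 − F80^-0.5)
⇒ 1/√P80 = W/(10·Wi) + 1/√F80
  = 9.5440/(10·12.7) + 1/√5891 = 0.075150 + 0.013029 = 0.088178
P80 = (1/0.088178)² = 11.3406² = 128.61 µm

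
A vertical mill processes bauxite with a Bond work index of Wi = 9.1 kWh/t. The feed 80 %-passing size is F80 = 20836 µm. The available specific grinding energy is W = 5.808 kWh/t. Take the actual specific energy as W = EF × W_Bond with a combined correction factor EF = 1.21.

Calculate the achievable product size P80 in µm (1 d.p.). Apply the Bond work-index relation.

W = 10 Wi / √P80 − 10 Wi / √F80
W_Bond = W / EF = 5.808 / 1.21 = 4.8000 kWh/t
1/√P80 = 1/√F80 + W_Bond/(10·Wi)
  = 4.8000/(10·9.1) + 1/√20836 = 0.052747 + 0.006928 = 0.059675
P80 = (1/0.059675)² = 16.7574² = 280.81 µm

P80 = 280.8 µm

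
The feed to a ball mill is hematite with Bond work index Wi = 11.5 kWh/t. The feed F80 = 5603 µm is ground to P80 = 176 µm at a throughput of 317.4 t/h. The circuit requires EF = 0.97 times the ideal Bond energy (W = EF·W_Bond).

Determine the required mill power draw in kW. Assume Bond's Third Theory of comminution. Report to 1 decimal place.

P = 2195.8 kW

W_Bond = 10·Wi·(1/√P₈₀ − 1/√F₈₀)
W = 10·11.5·(1/√176 − 1/√5603) = 10·11.5·(0.062018) = 7.1321 kWh/t
W_actual = 0.97 × 7.1321 = 6.9181 kWh/t
Power = W × throughput = 6.9181 kWh/t × 317.4 t/h = 2195.8 kW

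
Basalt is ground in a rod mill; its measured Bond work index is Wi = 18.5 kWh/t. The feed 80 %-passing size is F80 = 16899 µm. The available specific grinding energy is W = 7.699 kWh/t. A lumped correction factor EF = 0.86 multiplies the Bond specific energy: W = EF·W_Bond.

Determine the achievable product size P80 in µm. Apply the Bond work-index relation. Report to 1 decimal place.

P80 = 317.9 µm

W = 10·Wi·(P80^(-½) − F80^(-½))
W_Bond = W / EF = 7.699 / 0.86 = 8.9523 kWh/t
⇒ 1/√P80 = W_Bond/(10 Wi) + 1/√F80
  = 8.9523/(10·18.5) + 1/√16899 = 0.048391 + 0.007693 = 0.056083
P80 = (1/0.056083)² = 17.8306² = 317.93 µm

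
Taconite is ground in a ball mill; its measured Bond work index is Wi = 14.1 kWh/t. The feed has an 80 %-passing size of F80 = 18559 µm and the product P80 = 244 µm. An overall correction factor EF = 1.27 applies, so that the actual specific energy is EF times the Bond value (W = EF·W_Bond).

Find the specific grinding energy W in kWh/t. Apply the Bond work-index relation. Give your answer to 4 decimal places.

W_Bond = 10·Wi·(1/√P₈₀ − 1/√F₈₀)
1/√244 = 0.064018;  1/√18559 = 0.007340
W = 10·14.1·(0.064018 − 0.007340) = 7.9916 kWh/t
Corrected W = EF·W_Bond = 1.27·7.9916 = 10.1493 kWh/t

W = 10.1493 kWh/t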